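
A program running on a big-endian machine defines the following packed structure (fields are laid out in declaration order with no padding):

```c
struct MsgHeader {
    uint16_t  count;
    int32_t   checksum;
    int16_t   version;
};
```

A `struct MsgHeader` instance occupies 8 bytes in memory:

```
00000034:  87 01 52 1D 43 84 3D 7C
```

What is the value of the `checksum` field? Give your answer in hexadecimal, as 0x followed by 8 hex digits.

0x521D4384

`checksum` follows `count` (2 bytes), so it starts at byte offset 2 and occupies 4 bytes.
Bytes at offsets 2..5: 52 1D 43 84.
Big-endian: lowest address holds the most-significant byte.
The bytes are already most-significant first: 0x521D4384.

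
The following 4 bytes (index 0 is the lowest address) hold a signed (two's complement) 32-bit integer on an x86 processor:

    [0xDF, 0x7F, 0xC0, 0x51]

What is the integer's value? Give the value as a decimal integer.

1371570143

Little-endian stores the least-significant byte at the lowest address.
Reassemble most-significant byte first: 51 C0 7F DF → 0x51C07FDF.
0x51C07FDF = 1371570143.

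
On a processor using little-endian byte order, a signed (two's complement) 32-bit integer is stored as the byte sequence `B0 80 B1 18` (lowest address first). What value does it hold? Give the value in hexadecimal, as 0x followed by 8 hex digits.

Little-endian: lowest address holds the least-significant byte.
Reassemble most-significant byte first: 18 B1 80 B0 → 0x18B180B0.

0x18B180B0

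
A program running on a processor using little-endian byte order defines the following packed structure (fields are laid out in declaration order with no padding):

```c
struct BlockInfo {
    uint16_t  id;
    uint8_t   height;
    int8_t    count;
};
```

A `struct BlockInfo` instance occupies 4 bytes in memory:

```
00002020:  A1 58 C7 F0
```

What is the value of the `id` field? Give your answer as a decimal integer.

`id` is the first field, at byte offset 0, occupying 2 bytes.
Bytes at offsets 0..1: A1 58.
In little-endian order the low byte comes first in memory.
Reassemble most-significant byte first: 58 A1 → 0x58A1.
0x58A1 = 22689.

22689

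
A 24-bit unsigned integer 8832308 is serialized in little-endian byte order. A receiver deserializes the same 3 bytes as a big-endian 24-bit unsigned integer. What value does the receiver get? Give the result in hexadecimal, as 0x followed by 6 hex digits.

0x34C586

8832308 in 24-bit hexadecimal is 0x86C534.
Stored little-endian, the bytes at ascending addresses are 34 C5 86.
Read back as big-endian, the last byte is least significant, giving 0x34C586.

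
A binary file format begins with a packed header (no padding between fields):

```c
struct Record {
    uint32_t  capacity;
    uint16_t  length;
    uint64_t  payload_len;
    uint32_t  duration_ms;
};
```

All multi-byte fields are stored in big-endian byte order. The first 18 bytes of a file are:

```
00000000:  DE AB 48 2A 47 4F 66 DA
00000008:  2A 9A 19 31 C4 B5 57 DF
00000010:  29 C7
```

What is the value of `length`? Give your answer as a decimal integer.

`length` follows `capacity` (4 bytes), so it starts at byte offset 4 and occupies 2 bytes.
Bytes at offsets 4..5: 47 4F.
In big-endian order the high byte comes first in memory.
The bytes are already most-significant first: 0x474F.
0x474F = 18255.

18255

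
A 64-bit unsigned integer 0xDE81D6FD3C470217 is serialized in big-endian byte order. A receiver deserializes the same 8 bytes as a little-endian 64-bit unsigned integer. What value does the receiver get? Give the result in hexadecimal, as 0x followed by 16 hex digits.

Stored big-endian, the bytes at ascending addresses are DE 81 D6 FD 3C 47 02 17.
Read back as little-endian, the first byte is least significant, giving 0x1702473CFDD681DE.

0x1702473CFDD681DE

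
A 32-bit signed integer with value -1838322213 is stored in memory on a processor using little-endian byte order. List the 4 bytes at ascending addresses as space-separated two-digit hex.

Two's complement of -1838322213 in 32 bits: 1838322213 = 0x6D929225; invert → 0x926D6DDA; add 1 → 0x926D6DDB.
Split into bytes (most-significant first): 92 6D 6D DB.
Little-endian: lowest address holds the least-significant byte.
So at ascending addresses the bytes are DB 6D 6D 92.

DB 6D 6D 92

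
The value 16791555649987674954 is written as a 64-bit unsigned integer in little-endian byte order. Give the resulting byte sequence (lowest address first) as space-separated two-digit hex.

16791555649987674954 in hexadecimal, padded to 64 bits, is 0xE90796E5EFB8034A.
Split into bytes (most-significant first): E9 07 96 E5 EF B8 03 4A.
In little-endian order the low byte comes first in memory.
So at ascending addresses the bytes are 4A 03 B8 EF E5 96 07 E9.

4A 03 B8 EF E5 96 07 E9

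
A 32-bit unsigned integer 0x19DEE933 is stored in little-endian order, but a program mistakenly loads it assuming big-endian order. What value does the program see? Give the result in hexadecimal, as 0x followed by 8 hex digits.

Stored little-endian, the bytes at ascending addresses are 33 E9 DE 19.
Read back as big-endian, the last byte is least significant, giving 0x33E9DE19.

0x33E9DE19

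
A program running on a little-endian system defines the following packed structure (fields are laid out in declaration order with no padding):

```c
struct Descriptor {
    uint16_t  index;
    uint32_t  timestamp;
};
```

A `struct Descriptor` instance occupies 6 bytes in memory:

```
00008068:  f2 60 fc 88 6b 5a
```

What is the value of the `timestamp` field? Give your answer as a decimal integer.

1516996860

`timestamp` follows `index` (2 bytes), so it starts at byte offset 2 and occupies 4 bytes.
Bytes at offsets 2..5: FC 88 6B 5A.
Little-endian: lowest address holds the least-significant byte.
Reassemble most-significant byte first: 5A 6B 88 FC → 0x5A6B88FC.
0x5A6B88FC = 1516996860.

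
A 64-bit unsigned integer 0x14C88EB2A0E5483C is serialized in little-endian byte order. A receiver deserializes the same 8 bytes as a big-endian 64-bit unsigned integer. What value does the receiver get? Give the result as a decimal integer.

Stored little-endian, the bytes at ascending addresses are 3C 48 E5 A0 B2 8E C8 14.
Read back as big-endian, the last byte is least significant, giving 0x3C48E5A0B28EC814.
0x3C48E5A0B28EC814 = 4343974318952073236.

4343974318952073236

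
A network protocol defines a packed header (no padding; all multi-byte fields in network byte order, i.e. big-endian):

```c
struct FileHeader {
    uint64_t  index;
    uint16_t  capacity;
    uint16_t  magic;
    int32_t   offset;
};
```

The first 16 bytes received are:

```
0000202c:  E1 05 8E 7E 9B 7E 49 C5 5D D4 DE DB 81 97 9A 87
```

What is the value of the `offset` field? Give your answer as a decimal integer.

-2120770937

`offset` follows `index` (8 B), `capacity` (2 B), `magic` (2 B), so it starts at offset 8 + 2 + 2 = 12 and occupies 4 bytes.
Bytes at offsets 12..15: 81 97 9A 87.
Big-endian: lowest address holds the most-significant byte.
The bytes are already most-significant first: 0x81979A87.
Top bit is set, so as a signed 32-bit value this is 0x81979A87 − 2^32 = -2120770937.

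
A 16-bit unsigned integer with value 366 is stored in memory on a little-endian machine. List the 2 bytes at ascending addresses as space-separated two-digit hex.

366 in hexadecimal, padded to 16 bits, is 0x016E.
Split into bytes (most-significant first): 01 6E.
Little-endian stores the least-significant byte at the lowest address.
So at ascending addresses the bytes are 6E 01.

6E 01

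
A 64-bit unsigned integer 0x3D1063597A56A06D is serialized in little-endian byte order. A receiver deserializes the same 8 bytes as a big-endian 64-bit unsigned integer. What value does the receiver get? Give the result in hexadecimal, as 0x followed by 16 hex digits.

0x6DA0567A5963103D

Stored little-endian, the bytes at ascending addresses are 6D A0 56 7A 59 63 10 3D.
Read back as big-endian, the last byte is least significant, giving 0x6DA0567A5963103D.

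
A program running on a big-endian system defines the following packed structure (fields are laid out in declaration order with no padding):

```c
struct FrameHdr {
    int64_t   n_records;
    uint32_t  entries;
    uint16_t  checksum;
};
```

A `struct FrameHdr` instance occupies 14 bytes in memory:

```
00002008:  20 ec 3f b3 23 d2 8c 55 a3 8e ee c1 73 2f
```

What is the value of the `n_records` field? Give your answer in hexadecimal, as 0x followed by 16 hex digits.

`n_records` is the first field, at byte offset 0, occupying 8 bytes.
Bytes at offsets 0..7: 20 EC 3F B3 23 D2 8C 55.
Big-endian stores the most-significant byte at the lowest address.
The bytes are already most-significant first: 0x20EC3FB323D28C55.

0x20EC3FB323D28C55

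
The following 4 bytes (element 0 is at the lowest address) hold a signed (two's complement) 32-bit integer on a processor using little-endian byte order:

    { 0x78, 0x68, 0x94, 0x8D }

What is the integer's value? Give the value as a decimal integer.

-1919653768

Little-endian: lowest address holds the least-significant byte.
Reassemble most-significant byte first: 8D 94 68 78 → 0x8D946878.
Top bit is set, so as a signed 32-bit value this is 0x8D946878 − 2^32 = -1919653768.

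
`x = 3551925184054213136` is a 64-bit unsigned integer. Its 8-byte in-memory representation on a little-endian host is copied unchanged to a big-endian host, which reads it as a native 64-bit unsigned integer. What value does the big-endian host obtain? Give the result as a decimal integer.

1205364705145211441

3551925184054213136 in 64-bit hexadecimal is 0x314AF922D050BA10.
Stored little-endian, the bytes at ascending addresses are 10 BA 50 D0 22 F9 4A 31.
Read back as big-endian, the last byte is least significant, giving 0x10BA50D022F94A31.
0x10BA50D022F94A31 = 1205364705145211441.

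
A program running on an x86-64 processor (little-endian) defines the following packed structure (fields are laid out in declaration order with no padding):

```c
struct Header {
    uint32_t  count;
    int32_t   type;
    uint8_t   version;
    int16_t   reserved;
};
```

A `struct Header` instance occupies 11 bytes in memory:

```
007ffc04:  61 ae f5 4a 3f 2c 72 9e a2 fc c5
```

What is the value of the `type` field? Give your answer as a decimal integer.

`type` follows `count` (4 bytes), so it starts at byte offset 4 and occupies 4 bytes.
Bytes at offsets 4..7: 3F 2C 72 9E.
Little-endian: lowest address holds the least-significant byte.
Reassemble most-significant byte first: 9E 72 2C 3F → 0x9E722C3F.
Top bit is set, so as a signed 32-bit value this is 0x9E722C3F − 2^32 = -1636684737.

-1636684737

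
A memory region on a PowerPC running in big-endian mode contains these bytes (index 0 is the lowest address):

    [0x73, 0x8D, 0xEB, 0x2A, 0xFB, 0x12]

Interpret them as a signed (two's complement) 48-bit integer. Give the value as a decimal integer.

Big-endian: lowest address holds the most-significant byte.
The bytes are already most-significant first: 0x738DEB2AFB12.
0x738DEB2AFB12 = 127053373045522.

127053373045522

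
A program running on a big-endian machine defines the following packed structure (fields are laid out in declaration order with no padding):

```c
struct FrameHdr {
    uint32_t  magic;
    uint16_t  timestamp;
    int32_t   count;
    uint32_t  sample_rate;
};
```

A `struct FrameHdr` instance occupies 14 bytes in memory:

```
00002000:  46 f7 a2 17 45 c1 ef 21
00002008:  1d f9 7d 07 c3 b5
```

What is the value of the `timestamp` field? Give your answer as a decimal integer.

`timestamp` follows `magic` (4 bytes), so it starts at byte offset 4 and occupies 2 bytes.
Bytes at offsets 4..5: 45 C1.
Big-endian: lowest address holds the most-significant byte.
The bytes are already most-significant first: 0x45C1.
0x45C1 = 17857.

17857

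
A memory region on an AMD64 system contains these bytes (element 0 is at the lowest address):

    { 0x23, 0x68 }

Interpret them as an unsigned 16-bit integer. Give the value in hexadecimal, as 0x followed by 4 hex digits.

0x6823

In little-endian order the low byte comes first in memory.
Reassemble most-significant byte first: 68 23 → 0x6823.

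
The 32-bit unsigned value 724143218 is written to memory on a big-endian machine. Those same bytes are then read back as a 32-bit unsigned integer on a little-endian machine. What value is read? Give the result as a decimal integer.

1921788203

724143218 in 32-bit hexadecimal is 0x2B298C72.
Stored big-endian, the bytes at ascending addresses are 2B 29 8C 72.
Read back as little-endian, the first byte is least significant, giving 0x728C292B.
0x728C292B = 1921788203.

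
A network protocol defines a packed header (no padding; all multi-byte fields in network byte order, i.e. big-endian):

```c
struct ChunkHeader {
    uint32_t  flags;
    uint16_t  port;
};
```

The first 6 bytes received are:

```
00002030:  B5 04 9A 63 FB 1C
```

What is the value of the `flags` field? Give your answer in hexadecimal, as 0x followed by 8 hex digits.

0xB5049A63

`flags` is the first field, at byte offset 0, occupying 4 bytes.
Bytes at offsets 0..3: B5 04 9A 63.
Big-endian: lowest address holds the most-significant byte.
The bytes are already most-significant first: 0xB5049A63.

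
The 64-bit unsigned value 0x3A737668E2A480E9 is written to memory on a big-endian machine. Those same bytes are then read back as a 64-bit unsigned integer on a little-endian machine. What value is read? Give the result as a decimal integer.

Stored big-endian, the bytes at ascending addresses are 3A 73 76 68 E2 A4 80 E9.
Read back as little-endian, the first byte is least significant, giving 0xE980A4E26876733A.
0xE980A4E26876733A = 16825629500178330426.

16825629500178330426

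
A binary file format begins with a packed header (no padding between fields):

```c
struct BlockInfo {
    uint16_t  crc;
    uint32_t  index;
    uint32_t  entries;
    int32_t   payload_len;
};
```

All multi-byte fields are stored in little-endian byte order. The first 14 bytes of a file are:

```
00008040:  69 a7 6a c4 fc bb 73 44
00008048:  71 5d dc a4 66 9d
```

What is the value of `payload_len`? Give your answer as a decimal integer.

-1654217508

`payload_len` follows `crc` (2 B), `index` (4 B), `entries` (4 B), so it starts at offset 2 + 4 + 4 = 10 and occupies 4 bytes.
Bytes at offsets 10..13: DC A4 66 9D.
In little-endian order the low byte comes first in memory.
Reassemble most-significant byte first: 9D 66 A4 DC → 0x9D66A4DC.
Top bit is set, so as a signed 32-bit value this is 0x9D66A4DC − 2^32 = -1654217508.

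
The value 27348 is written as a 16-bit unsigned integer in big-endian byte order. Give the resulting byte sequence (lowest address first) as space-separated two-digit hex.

6A D4

27348 in hexadecimal, padded to 16 bits, is 0x6AD4.
Split into bytes (most-significant first): 6A D4.
In big-endian order the high byte comes first in memory.
So the memory order matches the most-significant-first order: 6A D4.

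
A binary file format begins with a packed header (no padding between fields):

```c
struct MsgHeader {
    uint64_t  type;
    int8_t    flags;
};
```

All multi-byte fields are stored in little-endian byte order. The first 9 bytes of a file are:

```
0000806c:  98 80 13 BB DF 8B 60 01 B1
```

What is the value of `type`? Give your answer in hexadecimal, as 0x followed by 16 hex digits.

`type` is the first field, at byte offset 0, occupying 8 bytes.
Bytes at offsets 0..7: 98 80 13 BB DF 8B 60 01.
Little-endian: lowest address holds the least-significant byte.
Reassemble most-significant byte first: 01 60 8B DF BB 13 80 98 → 0x01608BDFBB138098.

0x01608BDFBB138098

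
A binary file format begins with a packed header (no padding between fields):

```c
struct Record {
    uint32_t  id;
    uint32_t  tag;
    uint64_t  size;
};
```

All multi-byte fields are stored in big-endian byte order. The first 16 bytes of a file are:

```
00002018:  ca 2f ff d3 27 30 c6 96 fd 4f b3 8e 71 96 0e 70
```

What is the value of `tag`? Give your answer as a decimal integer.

657507990

`tag` follows `id` (4 bytes), so it starts at byte offset 4 and occupies 4 bytes.
Bytes at offsets 4..7: 27 30 C6 96.
In big-endian order the high byte comes first in memory.
The bytes are already most-significant first: 0x2730C696.
0x2730C696 = 657507990.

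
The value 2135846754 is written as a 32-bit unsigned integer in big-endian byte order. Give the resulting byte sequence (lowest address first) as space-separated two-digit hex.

2135846754 in hexadecimal, padded to 32 bits, is 0x7F4E6F62.
Split into bytes (most-significant first): 7F 4E 6F 62.
In big-endian order the high byte comes first in memory.
So the memory order matches the most-significant-first order: 7F 4E 6F 62.

7F 4E 6F 62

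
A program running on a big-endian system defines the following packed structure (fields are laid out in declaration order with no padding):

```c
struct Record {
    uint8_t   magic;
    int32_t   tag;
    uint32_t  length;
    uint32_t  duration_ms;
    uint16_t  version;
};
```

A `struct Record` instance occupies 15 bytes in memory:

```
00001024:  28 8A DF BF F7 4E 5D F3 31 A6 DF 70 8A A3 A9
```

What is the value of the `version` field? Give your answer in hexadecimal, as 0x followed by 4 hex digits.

0xA3A9

`version` follows `magic` (1 B), `tag` (4 B), `length` (4 B), `duration_ms` (4 B), so it starts at offset 1 + 4 + 4 + 4 = 13 and occupies 2 bytes.
Bytes at offsets 13..14: A3 A9.
In big-endian order the high byte comes first in memory.
The bytes are already most-significant first: 0xA3A9.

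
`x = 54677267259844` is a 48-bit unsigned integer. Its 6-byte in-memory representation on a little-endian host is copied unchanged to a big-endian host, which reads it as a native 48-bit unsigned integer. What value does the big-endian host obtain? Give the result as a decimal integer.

54677267259844 in 48-bit hexadecimal is 0x31BA8B17A1C4.
Stored little-endian, the bytes at ascending addresses are C4 A1 17 8B BA 31.
Read back as big-endian, the last byte is least significant, giving 0xC4A1178BBA31.
0xC4A1178BBA31 = 216196163811889.

216196163811889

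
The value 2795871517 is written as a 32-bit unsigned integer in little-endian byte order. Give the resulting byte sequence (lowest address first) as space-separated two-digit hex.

1D 9D A5 A6

2795871517 in hexadecimal, padded to 32 bits, is 0xA6A59D1D.
Split into bytes (most-significant first): A6 A5 9D 1D.
Little-endian stores the least-significant byte at the lowest address.
So at ascending addresses the bytes are 1D 9D A5 A6.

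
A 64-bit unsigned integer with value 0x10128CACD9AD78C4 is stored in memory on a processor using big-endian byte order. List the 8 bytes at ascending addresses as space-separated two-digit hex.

10 12 8C AC D9 AD 78 C4

Split into bytes (most-significant first): 10 12 8C AC D9 AD 78 C4.
Big-endian stores the most-significant byte at the lowest address.
So the memory order matches the most-significant-first order: 10 12 8C AC D9 AD 78 C4.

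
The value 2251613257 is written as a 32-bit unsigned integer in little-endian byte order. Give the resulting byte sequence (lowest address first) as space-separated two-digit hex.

2251613257 in hexadecimal, padded to 32 bits, is 0x8634E449.
Split into bytes (most-significant first): 86 34 E4 49.
In little-endian order the low byte comes first in memory.
So at ascending addresses the bytes are 49 E4 34 86.

49 E4 34 86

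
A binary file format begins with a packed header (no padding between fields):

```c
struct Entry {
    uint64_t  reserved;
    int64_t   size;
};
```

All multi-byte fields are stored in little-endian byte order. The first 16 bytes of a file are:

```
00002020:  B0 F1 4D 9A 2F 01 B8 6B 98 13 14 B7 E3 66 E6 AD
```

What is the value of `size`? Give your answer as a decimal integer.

`size` follows `reserved` (8 bytes), so it starts at byte offset 8 and occupies 8 bytes.
Bytes at offsets 8..15: 98 13 14 B7 E3 66 E6 AD.
Little-endian stores the least-significant byte at the lowest address.
Reassemble most-significant byte first: AD E6 66 E3 B7 14 13 98 → 0xADE666E3B7141398.
Top bit is set, so as a signed 64-bit value this is 0xADE666E3B7141398 − 2^64 = -5915927932289412200.

-5915927932289412200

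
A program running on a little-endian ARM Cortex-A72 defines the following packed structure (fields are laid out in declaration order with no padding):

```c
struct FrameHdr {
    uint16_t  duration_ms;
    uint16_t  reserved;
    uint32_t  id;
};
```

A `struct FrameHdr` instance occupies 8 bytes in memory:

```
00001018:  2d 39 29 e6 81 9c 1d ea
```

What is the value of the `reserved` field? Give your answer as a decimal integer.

`reserved` follows `duration_ms` (2 bytes), so it starts at byte offset 2 and occupies 2 bytes.
Bytes at offsets 2..3: 29 E6.
Little-endian stores the least-significant byte at the lowest address.
Reassemble most-significant byte first: E6 29 → 0xE629.
0xE629 = 58921.

58921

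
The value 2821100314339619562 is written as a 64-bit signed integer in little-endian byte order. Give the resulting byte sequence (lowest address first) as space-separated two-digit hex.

2821100314339619562 in hexadecimal, padded to 64 bits, is 0x27268FC9FFF4B2EA.
Split into bytes (most-significant first): 27 26 8F C9 FF F4 B2 EA.
Little-endian stores the least-significant byte at the lowest address.
So at ascending addresses the bytes are EA B2 F4 FF C9 8F 26 27.

EA B2 F4 FF C9 8F 26 27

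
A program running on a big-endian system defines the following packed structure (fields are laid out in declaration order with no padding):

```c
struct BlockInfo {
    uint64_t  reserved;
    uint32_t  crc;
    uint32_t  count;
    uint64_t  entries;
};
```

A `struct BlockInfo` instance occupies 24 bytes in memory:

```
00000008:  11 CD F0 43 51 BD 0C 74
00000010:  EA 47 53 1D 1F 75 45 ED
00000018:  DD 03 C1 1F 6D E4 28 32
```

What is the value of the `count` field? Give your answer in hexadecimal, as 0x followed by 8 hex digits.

`count` follows `reserved` (8 B), `crc` (4 B), so it starts at offset 8 + 4 = 12 and occupies 4 bytes.
Bytes at offsets 12..15: 1F 75 45 ED.
Big-endian stores the most-significant byte at the lowest address.
The bytes are already most-significant first: 0x1F7545ED.

0x1F7545ED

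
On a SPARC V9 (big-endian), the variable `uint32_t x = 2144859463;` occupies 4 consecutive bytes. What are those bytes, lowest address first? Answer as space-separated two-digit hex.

7F D7 F5 47

2144859463 in hexadecimal, padded to 32 bits, is 0x7FD7F547.
Split into bytes (most-significant first): 7F D7 F5 47.
Big-endian stores the most-significant byte at the lowest address.
So the memory order matches the most-significant-first order: 7F D7 F5 47.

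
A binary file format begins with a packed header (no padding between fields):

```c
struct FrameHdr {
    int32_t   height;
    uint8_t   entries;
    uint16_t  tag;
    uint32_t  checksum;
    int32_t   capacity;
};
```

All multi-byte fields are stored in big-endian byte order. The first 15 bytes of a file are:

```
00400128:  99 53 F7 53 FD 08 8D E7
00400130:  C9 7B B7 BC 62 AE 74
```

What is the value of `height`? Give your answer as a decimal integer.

`height` is the first field, at byte offset 0, occupying 4 bytes.
Bytes at offsets 0..3: 99 53 F7 53.
Big-endian stores the most-significant byte at the lowest address.
The bytes are already most-significant first: 0x9953F753.
Top bit is set, so as a signed 32-bit value this is 0x9953F753 − 2^32 = -1722550445.

-1722550445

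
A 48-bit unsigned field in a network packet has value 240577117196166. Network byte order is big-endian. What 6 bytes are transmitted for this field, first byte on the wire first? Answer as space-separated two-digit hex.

DA CD B9 9C 8F 86

240577117196166 in hexadecimal, padded to 48 bits, is 0xDACDB99C8F86.
Split into bytes (most-significant first): DA CD B9 9C 8F 86.
In big-endian order the high byte comes first in memory.
So the memory order matches the most-significant-first order: DA CD B9 9C 8F 86.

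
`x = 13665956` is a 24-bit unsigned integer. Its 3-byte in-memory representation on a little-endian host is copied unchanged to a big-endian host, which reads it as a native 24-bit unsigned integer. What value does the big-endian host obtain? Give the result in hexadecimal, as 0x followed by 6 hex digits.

0xA486D0

13665956 in 24-bit hexadecimal is 0xD086A4.
Stored little-endian, the bytes at ascending addresses are A4 86 D0.
Read back as big-endian, the last byte is least significant, giving 0xA486D0.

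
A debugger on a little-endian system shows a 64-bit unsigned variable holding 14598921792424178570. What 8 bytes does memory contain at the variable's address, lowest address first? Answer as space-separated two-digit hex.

14598921792424178570 in hexadecimal, padded to 64 bits, is 0xCA99CA059526F38A.
Split into bytes (most-significant first): CA 99 CA 05 95 26 F3 8A.
Little-endian stores the least-significant byte at the lowest address.
So at ascending addresses the bytes are 8A F3 26 95 05 CA 99 CA.

8A F3 26 95 05 CA 99 CA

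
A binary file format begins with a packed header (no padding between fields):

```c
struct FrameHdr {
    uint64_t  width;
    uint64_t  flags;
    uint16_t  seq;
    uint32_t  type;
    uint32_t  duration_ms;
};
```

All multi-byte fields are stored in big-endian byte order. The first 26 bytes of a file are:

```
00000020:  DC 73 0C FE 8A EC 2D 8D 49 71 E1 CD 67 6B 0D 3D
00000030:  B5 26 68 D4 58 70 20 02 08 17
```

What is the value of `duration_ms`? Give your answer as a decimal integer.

`duration_ms` follows `width` (8 B), `flags` (8 B), `seq` (2 B), `type` (4 B), so it starts at offset 8 + 8 + 2 + 4 = 22 and occupies 4 bytes.
Bytes at offsets 22..25: 20 02 08 17.
In big-endian order the high byte comes first in memory.
The bytes are already most-significant first: 0x20020817.
0x20020817 = 537004055.

537004055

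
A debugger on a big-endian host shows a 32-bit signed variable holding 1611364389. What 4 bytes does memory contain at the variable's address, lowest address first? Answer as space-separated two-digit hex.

1611364389 in hexadecimal, padded to 32 bits, is 0x600B7825.
Split into bytes (most-significant first): 60 0B 78 25.
In big-endian order the high byte comes first in memory.
So the memory order matches the most-significant-first order: 60 0B 78 25.

60 0B 78 25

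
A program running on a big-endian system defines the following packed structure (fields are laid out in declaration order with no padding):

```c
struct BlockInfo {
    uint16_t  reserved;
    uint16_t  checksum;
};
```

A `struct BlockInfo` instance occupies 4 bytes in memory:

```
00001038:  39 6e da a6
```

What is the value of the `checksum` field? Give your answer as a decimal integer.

55974

`checksum` follows `reserved` (2 bytes), so it starts at byte offset 2 and occupies 2 bytes.
Bytes at offsets 2..3: DA A6.
In big-endian order the high byte comes first in memory.
The bytes are already most-significant first: 0xDAA6.
0xDAA6 = 55974.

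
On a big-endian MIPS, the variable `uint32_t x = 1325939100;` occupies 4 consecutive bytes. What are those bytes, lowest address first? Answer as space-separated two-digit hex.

1325939100 in hexadecimal, padded to 32 bits, is 0x4F08399C.
Split into bytes (most-significant first): 4F 08 39 9C.
Big-endian: lowest address holds the most-significant byte.
So the memory order matches the most-significant-first order: 4F 08 39 9C.

4F 08 39 9C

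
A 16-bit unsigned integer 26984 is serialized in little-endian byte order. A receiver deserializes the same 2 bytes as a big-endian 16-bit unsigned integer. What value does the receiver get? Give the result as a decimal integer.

26729

26984 in 16-bit hexadecimal is 0x6968.
Stored little-endian, the bytes at ascending addresses are 68 69.
Read back as big-endian, the last byte is least significant, giving 0x6869.
0x6869 = 26729.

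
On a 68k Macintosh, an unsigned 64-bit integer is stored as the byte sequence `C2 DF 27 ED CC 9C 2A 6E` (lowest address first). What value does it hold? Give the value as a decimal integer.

14041986065458014830

Big-endian: lowest address holds the most-significant byte.
The bytes are already most-significant first: 0xC2DF27EDCC9C2A6E.
0xC2DF27EDCC9C2A6E = 14041986065458014830.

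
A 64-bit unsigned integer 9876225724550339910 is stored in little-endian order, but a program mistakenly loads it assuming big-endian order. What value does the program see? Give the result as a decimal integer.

5106348955242205065

9876225724550339910 in 64-bit hexadecimal is 0x890F66F85165DD46.
Stored little-endian, the bytes at ascending addresses are 46 DD 65 51 F8 66 0F 89.
Read back as big-endian, the last byte is least significant, giving 0x46DD6551F8660F89.
0x46DD6551F8660F89 = 5106348955242205065.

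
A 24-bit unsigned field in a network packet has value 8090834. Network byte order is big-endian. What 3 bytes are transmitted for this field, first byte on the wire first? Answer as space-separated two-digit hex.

8090834 in hexadecimal, padded to 24 bits, is 0x7B74D2.
Split into bytes (most-significant first): 7B 74 D2.
In big-endian order the high byte comes first in memory.
So the memory order matches the most-significant-first order: 7B 74 D2.

7B 74 D2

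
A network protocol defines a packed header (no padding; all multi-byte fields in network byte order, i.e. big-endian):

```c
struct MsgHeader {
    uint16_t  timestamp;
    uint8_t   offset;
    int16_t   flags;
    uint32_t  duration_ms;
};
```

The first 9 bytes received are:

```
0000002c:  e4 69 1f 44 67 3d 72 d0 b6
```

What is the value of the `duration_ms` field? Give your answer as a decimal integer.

1030934710

`duration_ms` follows `timestamp` (2 B), `offset` (1 B), `flags` (2 B), so it starts at offset 2 + 1 + 2 = 5 and occupies 4 bytes.
Bytes at offsets 5..8: 3D 72 D0 B6.
In big-endian order the high byte comes first in memory.
The bytes are already most-significant first: 0x3D72D0B6.
0x3D72D0B6 = 1030934710.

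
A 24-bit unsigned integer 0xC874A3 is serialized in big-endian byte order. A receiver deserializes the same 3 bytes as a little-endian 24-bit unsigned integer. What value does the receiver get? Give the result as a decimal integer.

10712264

Stored big-endian, the bytes at ascending addresses are C8 74 A3.
Read back as little-endian, the first byte is least significant, giving 0xA374C8.
0xA374C8 = 10712264.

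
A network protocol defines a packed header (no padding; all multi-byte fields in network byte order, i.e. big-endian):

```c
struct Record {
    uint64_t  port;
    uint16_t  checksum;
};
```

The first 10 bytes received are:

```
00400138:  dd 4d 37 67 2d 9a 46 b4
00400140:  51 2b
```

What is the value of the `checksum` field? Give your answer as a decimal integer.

`checksum` follows `port` (8 bytes), so it starts at byte offset 8 and occupies 2 bytes.
Bytes at offsets 8..9: 51 2B.
Big-endian stores the most-significant byte at the lowest address.
The bytes are already most-significant first: 0x512B.
0x512B = 20779.

20779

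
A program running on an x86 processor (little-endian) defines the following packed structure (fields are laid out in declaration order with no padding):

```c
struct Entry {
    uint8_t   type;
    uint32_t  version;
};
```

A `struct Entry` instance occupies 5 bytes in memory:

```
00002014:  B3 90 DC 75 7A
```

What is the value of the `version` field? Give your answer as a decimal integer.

2054544528

`version` follows `type` (1 byte), so it starts at byte offset 1 and occupies 4 bytes.
Bytes at offsets 1..4: 90 DC 75 7A.
Little-endian: lowest address holds the least-significant byte.
Reassemble most-significant byte first: 7A 75 DC 90 → 0x7A75DC90.
0x7A75DC90 = 2054544528.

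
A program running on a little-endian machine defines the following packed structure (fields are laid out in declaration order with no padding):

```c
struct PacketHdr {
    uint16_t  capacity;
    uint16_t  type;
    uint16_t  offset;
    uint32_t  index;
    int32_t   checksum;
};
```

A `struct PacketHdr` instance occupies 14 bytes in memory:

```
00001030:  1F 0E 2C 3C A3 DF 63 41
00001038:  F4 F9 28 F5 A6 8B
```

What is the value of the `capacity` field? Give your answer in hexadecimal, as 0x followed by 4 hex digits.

0x0E1F

`capacity` is the first field, at byte offset 0, occupying 2 bytes.
Bytes at offsets 0..1: 1F 0E.
Little-endian stores the least-significant byte at the lowest address.
Reassemble most-significant byte first: 0E 1F → 0x0E1F.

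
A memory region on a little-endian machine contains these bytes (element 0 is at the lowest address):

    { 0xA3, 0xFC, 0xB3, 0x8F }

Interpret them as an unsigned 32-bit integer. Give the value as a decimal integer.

2410937507

Little-endian stores the least-significant byte at the lowest address.
Reassemble most-significant byte first: 8F B3 FC A3 → 0x8FB3FCA3.
0x8FB3FCA3 = 2410937507.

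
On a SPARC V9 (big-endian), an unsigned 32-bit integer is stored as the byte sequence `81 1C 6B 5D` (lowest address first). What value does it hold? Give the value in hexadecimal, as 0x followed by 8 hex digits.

0x811C6B5D

Big-endian: lowest address holds the most-significant byte.
The bytes are already most-significant first: 0x811C6B5D.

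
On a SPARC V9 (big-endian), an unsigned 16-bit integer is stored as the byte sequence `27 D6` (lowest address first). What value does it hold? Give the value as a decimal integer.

In big-endian order the high byte comes first in memory.
The bytes are already most-significant first: 0x27D6.
0x27D6 = 10198.

10198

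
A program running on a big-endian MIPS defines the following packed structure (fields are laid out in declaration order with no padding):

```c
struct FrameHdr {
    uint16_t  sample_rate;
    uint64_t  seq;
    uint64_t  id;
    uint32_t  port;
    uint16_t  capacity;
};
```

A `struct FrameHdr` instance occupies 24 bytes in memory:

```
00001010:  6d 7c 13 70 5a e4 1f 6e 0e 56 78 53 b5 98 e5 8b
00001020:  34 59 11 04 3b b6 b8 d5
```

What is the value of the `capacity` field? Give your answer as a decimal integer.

`capacity` follows `sample_rate` (2 B), `seq` (8 B), `id` (8 B), `port` (4 B), so it starts at offset 2 + 8 + 8 + 4 = 22 and occupies 2 bytes.
Bytes at offsets 22..23: B8 D5.
Big-endian: lowest address holds the most-significant byte.
The bytes are already most-significant first: 0xB8D5.
0xB8D5 = 47317.

47317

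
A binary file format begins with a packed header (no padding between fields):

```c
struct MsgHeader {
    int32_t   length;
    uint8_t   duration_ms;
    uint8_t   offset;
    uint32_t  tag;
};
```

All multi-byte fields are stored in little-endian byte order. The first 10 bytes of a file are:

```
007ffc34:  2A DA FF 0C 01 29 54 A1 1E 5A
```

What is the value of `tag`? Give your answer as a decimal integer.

`tag` follows `length` (4 B), `duration_ms` (1 B), `offset` (1 B), so it starts at offset 4 + 1 + 1 = 6 and occupies 4 bytes.
Bytes at offsets 6..9: 54 A1 1E 5A.
Little-endian stores the least-significant byte at the lowest address.
Reassemble most-significant byte first: 5A 1E A1 54 → 0x5A1EA154.
0x5A1EA154 = 1511956820.

1511956820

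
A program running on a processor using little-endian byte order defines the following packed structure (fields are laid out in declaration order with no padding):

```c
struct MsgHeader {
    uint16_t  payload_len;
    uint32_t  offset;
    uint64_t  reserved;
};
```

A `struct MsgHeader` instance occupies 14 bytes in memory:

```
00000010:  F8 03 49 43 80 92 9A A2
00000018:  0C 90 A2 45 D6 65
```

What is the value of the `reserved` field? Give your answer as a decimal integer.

`reserved` follows `payload_len` (2 B), `offset` (4 B), so it starts at offset 2 + 4 = 6 and occupies 8 bytes.
Bytes at offsets 6..13: 9A A2 0C 90 A2 45 D6 65.
Little-endian: lowest address holds the least-significant byte.
Reassemble most-significant byte first: 65 D6 45 A2 90 0C A2 9A → 0x65D645A2900CA29A.
0x65D645A2900CA29A = 7338129207350567578.

7338129207350567578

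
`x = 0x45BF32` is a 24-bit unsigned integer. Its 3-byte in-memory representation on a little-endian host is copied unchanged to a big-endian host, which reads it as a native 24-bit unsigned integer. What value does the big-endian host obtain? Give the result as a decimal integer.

3325765

Stored little-endian, the bytes at ascending addresses are 32 BF 45.
Read back as big-endian, the last byte is least significant, giving 0x32BF45.
0x32BF45 = 3325765.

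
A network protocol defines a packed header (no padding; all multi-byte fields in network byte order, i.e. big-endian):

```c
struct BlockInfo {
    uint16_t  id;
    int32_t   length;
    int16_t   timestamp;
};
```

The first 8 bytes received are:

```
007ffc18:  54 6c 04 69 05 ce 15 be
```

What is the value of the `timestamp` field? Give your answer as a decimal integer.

5566

`timestamp` follows `id` (2 B), `length` (4 B), so it starts at offset 2 + 4 = 6 and occupies 2 bytes.
Bytes at offsets 6..7: 15 BE.
Big-endian stores the most-significant byte at the lowest address.
The bytes are already most-significant first: 0x15BE.
0x15BE = 5566.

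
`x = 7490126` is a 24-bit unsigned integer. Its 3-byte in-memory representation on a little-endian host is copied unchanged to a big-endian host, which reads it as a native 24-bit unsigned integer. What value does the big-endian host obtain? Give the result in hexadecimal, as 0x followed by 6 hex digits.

7490126 in 24-bit hexadecimal is 0x724A4E.
Stored little-endian, the bytes at ascending addresses are 4E 4A 72.
Read back as big-endian, the last byte is least significant, giving 0x4E4A72.

0x4E4A72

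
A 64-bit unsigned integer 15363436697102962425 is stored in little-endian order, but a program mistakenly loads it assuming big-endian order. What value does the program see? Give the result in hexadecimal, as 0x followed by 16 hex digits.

0xF9CE05EC46E435D5

15363436697102962425 in 64-bit hexadecimal is 0xD535E446EC05CEF9.
Stored little-endian, the bytes at ascending addresses are F9 CE 05 EC 46 E4 35 D5.
Read back as big-endian, the last byte is least significant, giving 0xF9CE05EC46E435D5.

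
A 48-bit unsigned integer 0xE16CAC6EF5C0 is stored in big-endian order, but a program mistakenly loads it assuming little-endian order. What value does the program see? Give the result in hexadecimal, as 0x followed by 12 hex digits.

0xC0F56EAC6CE1

Stored big-endian, the bytes at ascending addresses are E1 6C AC 6E F5 C0.
Read back as little-endian, the first byte is least significant, giving 0xC0F56EAC6CE1.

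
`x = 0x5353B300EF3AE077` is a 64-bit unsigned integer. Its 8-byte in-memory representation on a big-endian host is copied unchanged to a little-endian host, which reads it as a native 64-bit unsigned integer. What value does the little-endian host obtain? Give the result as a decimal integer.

8637968883479958355

Stored big-endian, the bytes at ascending addresses are 53 53 B3 00 EF 3A E0 77.
Read back as little-endian, the first byte is least significant, giving 0x77E03AEF00B35353.
0x77E03AEF00B35353 = 8637968883479958355.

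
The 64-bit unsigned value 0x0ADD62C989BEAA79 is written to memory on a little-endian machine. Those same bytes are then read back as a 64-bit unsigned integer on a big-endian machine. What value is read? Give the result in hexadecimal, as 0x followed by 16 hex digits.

Stored little-endian, the bytes at ascending addresses are 79 AA BE 89 C9 62 DD 0A.
Read back as big-endian, the last byte is least significant, giving 0x79AABE89C962DD0A.

0x79AABE89C962DD0A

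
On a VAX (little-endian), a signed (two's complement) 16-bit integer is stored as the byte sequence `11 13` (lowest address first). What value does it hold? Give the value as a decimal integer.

4881

Little-endian: lowest address holds the least-significant byte.
Reassemble most-significant byte first: 13 11 → 0x1311.
0x1311 = 4881.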